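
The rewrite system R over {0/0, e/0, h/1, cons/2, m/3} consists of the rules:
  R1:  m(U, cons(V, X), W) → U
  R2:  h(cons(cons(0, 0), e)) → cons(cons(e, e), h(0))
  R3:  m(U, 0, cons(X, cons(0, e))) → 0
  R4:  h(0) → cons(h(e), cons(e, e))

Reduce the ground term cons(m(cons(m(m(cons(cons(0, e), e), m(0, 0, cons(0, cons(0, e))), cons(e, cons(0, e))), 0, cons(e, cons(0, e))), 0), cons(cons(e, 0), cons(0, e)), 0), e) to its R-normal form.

1. cons(m(cons(m(m(cons(cons(0, e), e), m(0, 0, cons(0, cons(0, e))), cons(e, cons(0, e))), 0, cons(e, cons(0, e))), 0), cons(cons(e, 0), cons(0, e)), 0), e)  →  cons(cons(m(m(cons(cons(0, e), e), m(0, 0, cons(0, cons(0, e))), cons(e, cons(0, e))), 0, cons(e, cons(0, e))), 0), e)   [R1 at 1]
2. cons(cons(m(m(cons(cons(0, e), e), m(0, 0, cons(0, cons(0, e))), cons(e, cons(0, e))), 0, cons(e, cons(0, e))), 0), e)  →  cons(cons(0, 0), e)   [R3 at 1.1]

cons(cons(0, 0), e)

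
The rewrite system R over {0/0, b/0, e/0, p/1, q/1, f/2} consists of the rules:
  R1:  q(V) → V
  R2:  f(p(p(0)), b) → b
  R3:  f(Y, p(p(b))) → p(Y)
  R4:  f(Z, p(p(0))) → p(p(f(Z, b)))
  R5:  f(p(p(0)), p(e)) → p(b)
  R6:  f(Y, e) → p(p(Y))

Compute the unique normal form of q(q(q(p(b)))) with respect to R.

1. q(q(q(p(b))))  →  q(q(p(b)))   [R1 at ε]
2. q(q(p(b)))  →  q(p(b))   [R1 at ε]
3. q(p(b))  →  p(b)   [R1 at ε]

p(b)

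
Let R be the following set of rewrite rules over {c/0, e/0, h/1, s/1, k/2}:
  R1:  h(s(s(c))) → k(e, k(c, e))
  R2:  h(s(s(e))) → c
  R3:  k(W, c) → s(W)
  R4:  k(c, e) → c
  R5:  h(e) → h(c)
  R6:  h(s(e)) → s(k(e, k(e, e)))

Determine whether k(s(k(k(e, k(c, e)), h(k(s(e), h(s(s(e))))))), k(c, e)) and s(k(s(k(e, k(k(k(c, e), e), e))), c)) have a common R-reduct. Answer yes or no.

Reduce t₁ = k(s(k(k(e, k(c, e)), h(k(s(e), h(s(s(e))))))), k(c, e)):
1. k(s(k(k(e, k(c, e)), h(k(s(e), h(s(s(e))))))), k(c, e))  →  k(s(k(k(e, c), h(k(s(e), h(s(s(e))))))), k(c, e))   [R4 at 1.1.1.2]
2. k(s(k(k(e, c), h(k(s(e), h(s(s(e))))))), k(c, e))  →  k(s(k(s(e), h(k(s(e), h(s(s(e))))))), k(c, e))   [R3 at 1.1.1]
3. k(s(k(s(e), h(k(s(e), h(s(s(e))))))), k(c, e))  →  k(s(k(s(e), h(k(s(e), c)))), k(c, e))   [R2 at 1.1.2.1.2]
4. k(s(k(s(e), h(k(s(e), c)))), k(c, e))  →  k(s(k(s(e), h(s(s(e))))), k(c, e))   [R3 at 1.1.2.1]
5. k(s(k(s(e), h(s(s(e))))), k(c, e))  →  k(s(k(s(e), c)), k(c, e))   [R2 at 1.1.2]
6. k(s(k(s(e), c)), k(c, e))  →  k(s(s(s(e))), k(c, e))   [R3 at 1.1]
7. k(s(s(s(e))), k(c, e))  →  k(s(s(s(e))), c)   [R4 at 2]
8. k(s(s(s(e))), c)  →  s(s(s(s(e))))   [R3 at ε]

Reduce t₂ = s(k(s(k(e, k(k(k(c, e), e), e))), c)):
1. s(k(s(k(e, k(k(k(c, e), e), e))), c))  →  s(s(s(k(e, k(k(k(c, e), e), e)))))   [R3 at 1]
2. s(s(s(k(e, k(k(k(c, e), e), e)))))  →  s(s(s(k(e, k(k(c, e), e)))))   [R4 at 1.1.1.2.1.1]
3. s(s(s(k(e, k(k(c, e), e)))))  →  s(s(s(k(e, k(c, e)))))   [R4 at 1.1.1.2.1]
4. s(s(s(k(e, k(c, e)))))  →  s(s(s(k(e, c))))   [R4 at 1.1.1.2]
5. s(s(s(k(e, c))))  →  s(s(s(s(e))))   [R3 at 1.1.1]

yes — NF(t₁) = s(s(s(s(e)))), NF(t₂) = s(s(s(s(e))))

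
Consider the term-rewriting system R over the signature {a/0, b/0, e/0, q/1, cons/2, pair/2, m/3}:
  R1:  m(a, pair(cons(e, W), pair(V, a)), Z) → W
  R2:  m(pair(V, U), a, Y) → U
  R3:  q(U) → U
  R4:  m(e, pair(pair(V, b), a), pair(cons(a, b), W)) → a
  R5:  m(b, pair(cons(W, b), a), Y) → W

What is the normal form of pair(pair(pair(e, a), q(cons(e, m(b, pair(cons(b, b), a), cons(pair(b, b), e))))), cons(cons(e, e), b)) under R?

1. pair(pair(pair(e, a), q(cons(e, m(b, pair(cons(b, b), a), cons(pair(b, b), e))))), cons(cons(e, e), b))  →  pair(pair(pair(e, a), cons(e, m(b, pair(cons(b, b), a), cons(pair(b, b), e)))), cons(cons(e, e), b))   [R3 at 1.2]
2. pair(pair(pair(e, a), cons(e, m(b, pair(cons(b, b), a), cons(pair(b, b), e)))), cons(cons(e, e), b))  →  pair(pair(pair(e, a), cons(e, b)), cons(cons(e, e), b))   [R5 at 1.2.2]

pair(pair(pair(e, a), cons(e, b)), cons(cons(e, e), b))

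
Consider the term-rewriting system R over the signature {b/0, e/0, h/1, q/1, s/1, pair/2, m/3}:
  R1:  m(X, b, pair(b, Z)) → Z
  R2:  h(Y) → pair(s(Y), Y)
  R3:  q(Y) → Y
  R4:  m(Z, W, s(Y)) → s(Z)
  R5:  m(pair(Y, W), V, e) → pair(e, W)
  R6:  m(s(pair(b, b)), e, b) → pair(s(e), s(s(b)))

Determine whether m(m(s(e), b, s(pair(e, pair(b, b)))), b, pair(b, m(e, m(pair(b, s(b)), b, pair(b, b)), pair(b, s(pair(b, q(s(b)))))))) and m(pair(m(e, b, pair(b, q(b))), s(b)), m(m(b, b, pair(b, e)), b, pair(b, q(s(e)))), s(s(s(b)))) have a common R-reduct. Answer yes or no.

yes — NF(t₁) = s(pair(b, s(b))), NF(t₂) = s(pair(b, s(b)))

Reduce t₁ = m(m(s(e), b, s(pair(e, pair(b, b)))), b, pair(b, m(e, m(pair(b, s(b)), b, pair(b, b)), pair(b, s(pair(b, q(s(b)))))))):
1. m(m(s(e), b, s(pair(e, pair(b, b)))), b, pair(b, m(e, m(pair(b, s(b)), b, pair(b, b)), pair(b, s(pair(b, q(s(b))))))))  →  m(e, m(pair(b, s(b)), b, pair(b, b)), pair(b, s(pair(b, q(s(b))))))   [R1 at ε]
2. m(e, m(pair(b, s(b)), b, pair(b, b)), pair(b, s(pair(b, q(s(b))))))  →  m(e, b, pair(b, s(pair(b, q(s(b))))))   [R1 at 2]
3. m(e, b, pair(b, s(pair(b, q(s(b))))))  →  s(pair(b, q(s(b))))   [R1 at ε]
4. s(pair(b, q(s(b))))  →  s(pair(b, s(b)))   [R3 at 1.2]

Reduce t₂ = m(pair(m(e, b, pair(b, q(b))), s(b)), m(m(b, b, pair(b, e)), b, pair(b, q(s(e)))), s(s(s(b)))):
1. m(pair(m(e, b, pair(b, q(b))), s(b)), m(m(b, b, pair(b, e)), b, pair(b, q(s(e)))), s(s(s(b))))  →  s(pair(m(e, b, pair(b, q(b))), s(b)))   [R4 at ε]
2. s(pair(m(e, b, pair(b, q(b))), s(b)))  →  s(pair(q(b), s(b)))   [R1 at 1.1]
3. s(pair(q(b), s(b)))  →  s(pair(b, s(b)))   [R3 at 1.1]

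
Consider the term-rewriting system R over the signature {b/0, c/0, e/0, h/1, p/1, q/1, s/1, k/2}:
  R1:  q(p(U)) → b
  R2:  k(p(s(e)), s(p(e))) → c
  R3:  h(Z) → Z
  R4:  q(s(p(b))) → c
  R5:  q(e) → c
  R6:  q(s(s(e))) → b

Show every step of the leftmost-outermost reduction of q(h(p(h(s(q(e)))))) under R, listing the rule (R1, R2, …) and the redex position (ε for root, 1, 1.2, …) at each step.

1. q(h(p(h(s(q(e))))))  →  q(p(h(s(q(e)))))   [R3 at 1]
2. q(p(h(s(q(e)))))  →  b   [R1 at ε]

b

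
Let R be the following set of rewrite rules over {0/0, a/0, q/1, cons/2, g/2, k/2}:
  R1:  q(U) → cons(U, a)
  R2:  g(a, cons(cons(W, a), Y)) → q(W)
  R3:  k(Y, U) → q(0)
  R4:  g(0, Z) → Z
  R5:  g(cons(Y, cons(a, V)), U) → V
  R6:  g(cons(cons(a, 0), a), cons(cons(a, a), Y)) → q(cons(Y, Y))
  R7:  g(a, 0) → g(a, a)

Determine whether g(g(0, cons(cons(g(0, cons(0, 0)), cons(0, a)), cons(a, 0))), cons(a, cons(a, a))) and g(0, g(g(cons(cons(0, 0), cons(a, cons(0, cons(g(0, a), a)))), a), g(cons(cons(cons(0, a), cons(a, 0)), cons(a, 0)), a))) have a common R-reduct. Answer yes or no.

Reduce t₁ = g(g(0, cons(cons(g(0, cons(0, 0)), cons(0, a)), cons(a, 0))), cons(a, cons(a, a))):
1. g(g(0, cons(cons(g(0, cons(0, 0)), cons(0, a)), cons(a, 0))), cons(a, cons(a, a)))  →  g(cons(cons(g(0, cons(0, 0)), cons(0, a)), cons(a, 0)), cons(a, cons(a, a)))   [R4 at 1]
2. g(cons(cons(g(0, cons(0, 0)), cons(0, a)), cons(a, 0)), cons(a, cons(a, a)))  →  0   [R5 at ε]

Reduce t₂ = g(0, g(g(cons(cons(0, 0), cons(a, cons(0, cons(g(0, a), a)))), a), g(cons(cons(cons(0, a), cons(a, 0)), cons(a, 0)), a))):
1. g(0, g(g(cons(cons(0, 0), cons(a, cons(0, cons(g(0, a), a)))), a), g(cons(cons(cons(0, a), cons(a, 0)), cons(a, 0)), a)))  →  g(g(cons(cons(0, 0), cons(a, cons(0, cons(g(0, a), a)))), a), g(cons(cons(cons(0, a), cons(a, 0)), cons(a, 0)), a))   [R4 at ε]
2. g(g(cons(cons(0, 0), cons(a, cons(0, cons(g(0, a), a)))), a), g(cons(cons(cons(0, a), cons(a, 0)), cons(a, 0)), a))  →  g(cons(0, cons(g(0, a), a)), g(cons(cons(cons(0, a), cons(a, 0)), cons(a, 0)), a))   [R5 at 1]
3. g(cons(0, cons(g(0, a), a)), g(cons(cons(cons(0, a), cons(a, 0)), cons(a, 0)), a))  →  g(cons(0, cons(a, a)), g(cons(cons(cons(0, a), cons(a, 0)), cons(a, 0)), a))   [R4 at 1.2.1]
4. g(cons(0, cons(a, a)), g(cons(cons(cons(0, a), cons(a, 0)), cons(a, 0)), a))  →  a   [R5 at ε]

no — NF(t₁) = 0, NF(t₂) = a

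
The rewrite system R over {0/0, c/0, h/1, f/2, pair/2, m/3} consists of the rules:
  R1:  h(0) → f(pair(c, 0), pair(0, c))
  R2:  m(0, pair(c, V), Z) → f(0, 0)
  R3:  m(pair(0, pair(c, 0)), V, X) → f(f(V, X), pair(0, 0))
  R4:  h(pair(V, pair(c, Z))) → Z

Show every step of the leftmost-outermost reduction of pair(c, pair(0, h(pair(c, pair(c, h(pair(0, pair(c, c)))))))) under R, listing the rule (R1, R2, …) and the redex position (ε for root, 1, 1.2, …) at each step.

pair(c, pair(0, c))

1. pair(c, pair(0, h(pair(c, pair(c, h(pair(0, pair(c, c))))))))  →  pair(c, pair(0, h(pair(0, pair(c, c)))))   [R4 at 2.2]
2. pair(c, pair(0, h(pair(0, pair(c, c)))))  →  pair(c, pair(0, c))   [R4 at 2.2]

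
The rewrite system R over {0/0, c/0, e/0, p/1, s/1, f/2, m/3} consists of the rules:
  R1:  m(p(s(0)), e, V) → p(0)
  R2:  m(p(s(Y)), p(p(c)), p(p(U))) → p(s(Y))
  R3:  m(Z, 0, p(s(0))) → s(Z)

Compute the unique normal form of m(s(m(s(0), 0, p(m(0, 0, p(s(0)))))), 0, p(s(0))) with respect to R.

s(s(s(s(0))))

1. m(s(m(s(0), 0, p(m(0, 0, p(s(0)))))), 0, p(s(0)))  →  s(s(m(s(0), 0, p(m(0, 0, p(s(0)))))))   [R3 at ε]
2. s(s(m(s(0), 0, p(m(0, 0, p(s(0)))))))  →  s(s(m(s(0), 0, p(s(0)))))   [R3 at 1.1.3.1]
3. s(s(m(s(0), 0, p(s(0)))))  →  s(s(s(s(0))))   [R3 at 1.1]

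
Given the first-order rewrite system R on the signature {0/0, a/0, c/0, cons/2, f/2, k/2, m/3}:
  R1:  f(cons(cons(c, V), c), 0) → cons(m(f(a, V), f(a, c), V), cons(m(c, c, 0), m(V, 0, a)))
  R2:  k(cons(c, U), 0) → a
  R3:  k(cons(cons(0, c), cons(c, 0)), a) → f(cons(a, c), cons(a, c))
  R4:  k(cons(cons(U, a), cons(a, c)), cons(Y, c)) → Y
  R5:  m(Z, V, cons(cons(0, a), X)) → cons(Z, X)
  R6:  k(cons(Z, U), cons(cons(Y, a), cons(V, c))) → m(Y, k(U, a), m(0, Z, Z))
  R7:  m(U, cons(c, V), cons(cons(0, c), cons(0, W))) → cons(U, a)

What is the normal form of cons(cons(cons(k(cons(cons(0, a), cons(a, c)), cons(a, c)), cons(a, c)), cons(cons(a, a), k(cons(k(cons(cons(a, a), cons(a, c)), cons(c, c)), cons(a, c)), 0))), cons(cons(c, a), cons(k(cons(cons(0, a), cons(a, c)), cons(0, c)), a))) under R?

1. cons(cons(cons(k(cons(cons(0, a), cons(a, c)), cons(a, c)), cons(a, c)), cons(cons(a, a), k(cons(k(cons(cons(a, a), cons(a, c)), cons(c, c)), cons(a, c)), 0))), cons(cons(c, a), cons(k(cons(cons(0, a), cons(a, c)), cons(0, c)), a)))  →  cons(cons(cons(a, cons(a, c)), cons(cons(a, a), k(cons(k(cons(cons(a, a), cons(a, c)), cons(c, c)), cons(a, c)), 0))), cons(cons(c, a), cons(k(cons(cons(0, a), cons(a, c)), cons(0, c)), a)))   [R4 at 1.1.1]
2. cons(cons(cons(a, cons(a, c)), cons(cons(a, a), k(cons(k(cons(cons(a, a), cons(a, c)), cons(c, c)), cons(a, c)), 0))), cons(cons(c, a), cons(k(cons(cons(0, a), cons(a, c)), cons(0, c)), a)))  →  cons(cons(cons(a, cons(a, c)), cons(cons(a, a), k(cons(c, cons(a, c)), 0))), cons(cons(c, a), cons(k(cons(cons(0, a), cons(a, c)), cons(0, c)), a)))   [R4 at 1.2.2.1.1]
3. cons(cons(cons(a, cons(a, c)), cons(cons(a, a), k(cons(c, cons(a, c)), 0))), cons(cons(c, a), cons(k(cons(cons(0, a), cons(a, c)), cons(0, c)), a)))  →  cons(cons(cons(a, cons(a, c)), cons(cons(a, a), a)), cons(cons(c, a), cons(k(cons(cons(0, a), cons(a, c)), cons(0, c)), a)))   [R2 at 1.2.2]
4. cons(cons(cons(a, cons(a, c)), cons(cons(a, a), a)), cons(cons(c, a), cons(k(cons(cons(0, a), cons(a, c)), cons(0, c)), a)))  →  cons(cons(cons(a, cons(a, c)), cons(cons(a, a), a)), cons(cons(c, a), cons(0, a)))   [R4 at 2.2.1]

cons(cons(cons(a, cons(a, c)), cons(cons(a, a), a)), cons(cons(c, a), cons(0, a)))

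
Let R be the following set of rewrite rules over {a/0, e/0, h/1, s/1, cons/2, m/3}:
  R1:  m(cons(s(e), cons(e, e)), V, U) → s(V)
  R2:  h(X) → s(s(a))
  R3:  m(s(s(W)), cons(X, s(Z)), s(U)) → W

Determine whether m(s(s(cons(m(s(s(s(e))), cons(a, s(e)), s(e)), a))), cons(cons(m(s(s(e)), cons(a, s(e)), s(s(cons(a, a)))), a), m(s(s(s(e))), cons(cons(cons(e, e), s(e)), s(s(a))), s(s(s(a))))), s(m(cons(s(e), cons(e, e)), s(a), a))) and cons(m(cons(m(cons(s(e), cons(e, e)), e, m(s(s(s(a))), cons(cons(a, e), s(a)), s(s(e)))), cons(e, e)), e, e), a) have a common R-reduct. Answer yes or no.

yes — NF(t₁) = cons(s(e), a), NF(t₂) = cons(s(e), a)

Reduce t₁ = m(s(s(cons(m(s(s(s(e))), cons(a, s(e)), s(e)), a))), cons(cons(m(s(s(e)), cons(a, s(e)), s(s(cons(a, a)))), a), m(s(s(s(e))), cons(cons(cons(e, e), s(e)), s(s(a))), s(s(s(a))))), s(m(cons(s(e), cons(e, e)), s(a), a))):
1. m(s(s(cons(m(s(s(s(e))), cons(a, s(e)), s(e)), a))), cons(cons(m(s(s(e)), cons(a, s(e)), s(s(cons(a, a)))), a), m(s(s(s(e))), cons(cons(cons(e, e), s(e)), s(s(a))), s(s(s(a))))), s(m(cons(s(e), cons(e, e)), s(a), a)))  →  m(s(s(cons(s(e), a))), cons(cons(m(s(s(e)), cons(a, s(e)), s(s(cons(a, a)))), a), m(s(s(s(e))), cons(cons(cons(e, e), s(e)), s(s(a))), s(s(s(a))))), s(m(cons(s(e), cons(e, e)), s(a), a)))   [R3 at 1.1.1.1]
2. m(s(s(cons(s(e), a))), cons(cons(m(s(s(e)), cons(a, s(e)), s(s(cons(a, a)))), a), m(s(s(s(e))), cons(cons(cons(e, e), s(e)), s(s(a))), s(s(s(a))))), s(m(cons(s(e), cons(e, e)), s(a), a)))  →  m(s(s(cons(s(e), a))), cons(cons(e, a), m(s(s(s(e))), cons(cons(cons(e, e), s(e)), s(s(a))), s(s(s(a))))), s(m(cons(s(e), cons(e, e)), s(a), a)))   [R3 at 2.1.1]
3. m(s(s(cons(s(e), a))), cons(cons(e, a), m(s(s(s(e))), cons(cons(cons(e, e), s(e)), s(s(a))), s(s(s(a))))), s(m(cons(s(e), cons(e, e)), s(a), a)))  →  m(s(s(cons(s(e), a))), cons(cons(e, a), s(e)), s(m(cons(s(e), cons(e, e)), s(a), a)))   [R3 at 2.2]
4. m(s(s(cons(s(e), a))), cons(cons(e, a), s(e)), s(m(cons(s(e), cons(e, e)), s(a), a)))  →  cons(s(e), a)   [R3 at ε]

Reduce t₂ = cons(m(cons(m(cons(s(e), cons(e, e)), e, m(s(s(s(a))), cons(cons(a, e), s(a)), s(s(e)))), cons(e, e)), e, e), a):
1. cons(m(cons(m(cons(s(e), cons(e, e)), e, m(s(s(s(a))), cons(cons(a, e), s(a)), s(s(e)))), cons(e, e)), e, e), a)  →  cons(m(cons(s(e), cons(e, e)), e, e), a)   [R1 at 1.1.1]
2. cons(m(cons(s(e), cons(e, e)), e, e), a)  →  cons(s(e), a)   [R1 at 1]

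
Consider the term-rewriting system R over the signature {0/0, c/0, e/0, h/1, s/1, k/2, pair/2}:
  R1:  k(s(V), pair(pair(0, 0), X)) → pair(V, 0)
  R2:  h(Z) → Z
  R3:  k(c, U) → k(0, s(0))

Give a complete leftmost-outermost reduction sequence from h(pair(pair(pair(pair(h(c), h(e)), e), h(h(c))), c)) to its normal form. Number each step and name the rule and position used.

pair(pair(pair(pair(c, e), e), c), c)

1. h(pair(pair(pair(pair(h(c), h(e)), e), h(h(c))), c))  →  pair(pair(pair(pair(h(c), h(e)), e), h(h(c))), c)   [R2 at ε]
2. pair(pair(pair(pair(h(c), h(e)), e), h(h(c))), c)  →  pair(pair(pair(pair(c, h(e)), e), h(h(c))), c)   [R2 at 1.1.1.1]
3. pair(pair(pair(pair(c, h(e)), e), h(h(c))), c)  →  pair(pair(pair(pair(c, e), e), h(h(c))), c)   [R2 at 1.1.1.2]
4. pair(pair(pair(pair(c, e), e), h(h(c))), c)  →  pair(pair(pair(pair(c, e), e), h(c)), c)   [R2 at 1.2]
5. pair(pair(pair(pair(c, e), e), h(c)), c)  →  pair(pair(pair(pair(c, e), e), c), c)   [R2 at 1.2]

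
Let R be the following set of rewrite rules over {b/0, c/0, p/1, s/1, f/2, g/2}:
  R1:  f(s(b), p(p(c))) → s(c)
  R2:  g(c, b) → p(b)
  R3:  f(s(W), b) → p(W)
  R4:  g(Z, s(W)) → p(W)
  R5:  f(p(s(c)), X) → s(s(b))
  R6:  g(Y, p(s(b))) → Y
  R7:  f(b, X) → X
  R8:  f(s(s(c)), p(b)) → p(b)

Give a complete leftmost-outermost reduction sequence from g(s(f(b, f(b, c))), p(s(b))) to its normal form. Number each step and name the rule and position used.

1. g(s(f(b, f(b, c))), p(s(b)))  →  s(f(b, f(b, c)))   [R6 at ε]
2. s(f(b, f(b, c)))  →  s(f(b, c))   [R7 at 1]
3. s(f(b, c))  →  s(c)   [R7 at 1]

s(c)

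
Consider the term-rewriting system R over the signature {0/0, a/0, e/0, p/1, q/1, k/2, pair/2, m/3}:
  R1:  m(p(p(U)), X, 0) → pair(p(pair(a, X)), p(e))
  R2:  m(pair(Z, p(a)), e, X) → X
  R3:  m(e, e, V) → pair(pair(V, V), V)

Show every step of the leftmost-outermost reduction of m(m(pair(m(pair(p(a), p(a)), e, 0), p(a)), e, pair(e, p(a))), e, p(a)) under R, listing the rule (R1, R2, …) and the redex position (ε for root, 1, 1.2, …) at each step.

1. m(m(pair(m(pair(p(a), p(a)), e, 0), p(a)), e, pair(e, p(a))), e, p(a))  →  m(pair(e, p(a)), e, p(a))   [R2 at 1]
2. m(pair(e, p(a)), e, p(a))  →  p(a)   [R2 at ε]

p(a)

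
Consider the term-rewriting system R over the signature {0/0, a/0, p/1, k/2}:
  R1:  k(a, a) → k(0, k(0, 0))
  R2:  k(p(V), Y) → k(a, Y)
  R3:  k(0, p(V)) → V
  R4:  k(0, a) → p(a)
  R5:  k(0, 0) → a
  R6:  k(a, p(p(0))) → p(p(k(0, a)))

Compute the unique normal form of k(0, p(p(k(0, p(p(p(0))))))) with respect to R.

1. k(0, p(p(k(0, p(p(p(0)))))))  →  p(k(0, p(p(p(0)))))   [R3 at ε]
2. p(k(0, p(p(p(0)))))  →  p(p(p(0)))   [R3 at 1]

p(p(p(0)))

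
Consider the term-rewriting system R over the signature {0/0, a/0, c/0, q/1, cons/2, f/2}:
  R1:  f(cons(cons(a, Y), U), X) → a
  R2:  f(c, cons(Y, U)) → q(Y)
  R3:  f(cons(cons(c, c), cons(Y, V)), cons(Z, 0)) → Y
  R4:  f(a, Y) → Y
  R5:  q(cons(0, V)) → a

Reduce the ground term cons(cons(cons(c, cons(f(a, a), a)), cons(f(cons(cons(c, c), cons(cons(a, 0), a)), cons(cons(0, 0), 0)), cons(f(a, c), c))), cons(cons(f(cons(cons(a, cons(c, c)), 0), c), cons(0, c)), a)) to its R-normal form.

1. cons(cons(cons(c, cons(f(a, a), a)), cons(f(cons(cons(c, c), cons(cons(a, 0), a)), cons(cons(0, 0), 0)), cons(f(a, c), c))), cons(cons(f(cons(cons(a, cons(c, c)), 0), c), cons(0, c)), a))  →  cons(cons(cons(c, cons(a, a)), cons(f(cons(cons(c, c), cons(cons(a, 0), a)), cons(cons(0, 0), 0)), cons(f(a, c), c))), cons(cons(f(cons(cons(a, cons(c, c)), 0), c), cons(0, c)), a))   [R4 at 1.1.2.1]
2. cons(cons(cons(c, cons(a, a)), cons(f(cons(cons(c, c), cons(cons(a, 0), a)), cons(cons(0, 0), 0)), cons(f(a, c), c))), cons(cons(f(cons(cons(a, cons(c, c)), 0), c), cons(0, c)), a))  →  cons(cons(cons(c, cons(a, a)), cons(cons(a, 0), cons(f(a, c), c))), cons(cons(f(cons(cons(a, cons(c, c)), 0), c), cons(0, c)), a))   [R3 at 1.2.1]
3. cons(cons(cons(c, cons(a, a)), cons(cons(a, 0), cons(f(a, c), c))), cons(cons(f(cons(cons(a, cons(c, c)), 0), c), cons(0, c)), a))  →  cons(cons(cons(c, cons(a, a)), cons(cons(a, 0), cons(c, c))), cons(cons(f(cons(cons(a, cons(c, c)), 0), c), cons(0, c)), a))   [R4 at 1.2.2.1]
4. cons(cons(cons(c, cons(a, a)), cons(cons(a, 0), cons(c, c))), cons(cons(f(cons(cons(a, cons(c, c)), 0), c), cons(0, c)), a))  →  cons(cons(cons(c, cons(a, a)), cons(cons(a, 0), cons(c, c))), cons(cons(a, cons(0, c)), a))   [R1 at 2.1.1]

cons(cons(cons(c, cons(a, a)), cons(cons(a, 0), cons(c, c))), cons(cons(a, cons(0, c)), a))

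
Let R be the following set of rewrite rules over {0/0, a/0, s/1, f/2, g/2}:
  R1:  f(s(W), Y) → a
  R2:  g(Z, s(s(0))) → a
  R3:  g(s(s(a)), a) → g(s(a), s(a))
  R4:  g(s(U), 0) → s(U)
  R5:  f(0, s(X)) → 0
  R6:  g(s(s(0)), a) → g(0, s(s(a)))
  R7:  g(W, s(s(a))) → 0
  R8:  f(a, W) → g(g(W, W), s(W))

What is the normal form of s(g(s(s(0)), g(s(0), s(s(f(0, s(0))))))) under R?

s(0)

1. s(g(s(s(0)), g(s(0), s(s(f(0, s(0)))))))  →  s(g(s(s(0)), g(s(0), s(s(0)))))   [R5 at 1.2.2.1.1]
2. s(g(s(s(0)), g(s(0), s(s(0)))))  →  s(g(s(s(0)), a))   [R2 at 1.2]
3. s(g(s(s(0)), a))  →  s(g(0, s(s(a))))   [R6 at 1]
4. s(g(0, s(s(a))))  →  s(0)   [R7 at 1]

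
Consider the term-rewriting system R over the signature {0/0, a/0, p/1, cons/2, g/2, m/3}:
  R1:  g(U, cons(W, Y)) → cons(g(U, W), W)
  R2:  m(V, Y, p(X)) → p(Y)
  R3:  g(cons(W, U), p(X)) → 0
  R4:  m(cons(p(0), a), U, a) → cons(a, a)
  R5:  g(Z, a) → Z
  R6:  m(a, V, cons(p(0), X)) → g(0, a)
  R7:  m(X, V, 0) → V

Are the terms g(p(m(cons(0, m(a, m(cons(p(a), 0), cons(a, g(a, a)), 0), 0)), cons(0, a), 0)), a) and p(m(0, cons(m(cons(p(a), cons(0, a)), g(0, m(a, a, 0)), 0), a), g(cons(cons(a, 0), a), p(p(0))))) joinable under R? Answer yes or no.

yes — NF(t₁) = p(cons(0, a)), NF(t₂) = p(cons(0, a))

Reduce t₁ = g(p(m(cons(0, m(a, m(cons(p(a), 0), cons(a, g(a, a)), 0), 0)), cons(0, a), 0)), a):
1. g(p(m(cons(0, m(a, m(cons(p(a), 0), cons(a, g(a, a)), 0), 0)), cons(0, a), 0)), a)  →  p(m(cons(0, m(a, m(cons(p(a), 0), cons(a, g(a, a)), 0), 0)), cons(0, a), 0))   [R5 at ε]
2. p(m(cons(0, m(a, m(cons(p(a), 0), cons(a, g(a, a)), 0), 0)), cons(0, a), 0))  →  p(cons(0, a))   [R7 at 1]

Reduce t₂ = p(m(0, cons(m(cons(p(a), cons(0, a)), g(0, m(a, a, 0)), 0), a), g(cons(cons(a, 0), a), p(p(0))))):
1. p(m(0, cons(m(cons(p(a), cons(0, a)), g(0, m(a, a, 0)), 0), a), g(cons(cons(a, 0), a), p(p(0)))))  →  p(m(0, cons(g(0, m(a, a, 0)), a), g(cons(cons(a, 0), a), p(p(0)))))   [R7 at 1.2.1]
2. p(m(0, cons(g(0, m(a, a, 0)), a), g(cons(cons(a, 0), a), p(p(0)))))  →  p(m(0, cons(g(0, a), a), g(cons(cons(a, 0), a), p(p(0)))))   [R7 at 1.2.1.2]
3. p(m(0, cons(g(0, a), a), g(cons(cons(a, 0), a), p(p(0)))))  →  p(m(0, cons(0, a), g(cons(cons(a, 0), a), p(p(0)))))   [R5 at 1.2.1]
4. p(m(0, cons(0, a), g(cons(cons(a, 0), a), p(p(0)))))  →  p(m(0, cons(0, a), 0))   [R3 at 1.3]
5. p(m(0, cons(0, a), 0))  →  p(cons(0, a))   [R7 at 1]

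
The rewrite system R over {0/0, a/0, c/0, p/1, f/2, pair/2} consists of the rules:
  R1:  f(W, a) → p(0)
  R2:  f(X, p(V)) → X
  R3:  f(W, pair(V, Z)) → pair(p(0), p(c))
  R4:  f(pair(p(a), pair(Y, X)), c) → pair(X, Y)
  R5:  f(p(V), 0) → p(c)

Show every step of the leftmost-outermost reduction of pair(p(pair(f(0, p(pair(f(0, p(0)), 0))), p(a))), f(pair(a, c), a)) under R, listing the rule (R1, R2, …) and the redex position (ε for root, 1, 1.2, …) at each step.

pair(p(pair(0, p(a))), p(0))

1. pair(p(pair(f(0, p(pair(f(0, p(0)), 0))), p(a))), f(pair(a, c), a))  →  pair(p(pair(0, p(a))), f(pair(a, c), a))   [R2 at 1.1.1]
2. pair(p(pair(0, p(a))), f(pair(a, c), a))  →  pair(p(pair(0, p(a))), p(0))   [R1 at 2]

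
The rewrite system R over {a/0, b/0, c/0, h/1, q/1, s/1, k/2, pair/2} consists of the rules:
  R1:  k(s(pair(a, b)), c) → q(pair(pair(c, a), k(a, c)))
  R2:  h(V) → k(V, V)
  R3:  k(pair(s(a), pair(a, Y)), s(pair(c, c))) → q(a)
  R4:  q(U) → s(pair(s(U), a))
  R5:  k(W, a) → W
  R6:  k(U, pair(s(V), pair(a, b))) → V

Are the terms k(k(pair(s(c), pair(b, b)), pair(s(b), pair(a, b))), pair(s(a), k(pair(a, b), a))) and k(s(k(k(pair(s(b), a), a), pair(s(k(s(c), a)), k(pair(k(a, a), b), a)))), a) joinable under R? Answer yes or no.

Reduce t₁ = k(k(pair(s(c), pair(b, b)), pair(s(b), pair(a, b))), pair(s(a), k(pair(a, b), a))):
1. k(k(pair(s(c), pair(b, b)), pair(s(b), pair(a, b))), pair(s(a), k(pair(a, b), a)))  →  k(b, pair(s(a), k(pair(a, b), a)))   [R6 at 1]
2. k(b, pair(s(a), k(pair(a, b), a)))  →  k(b, pair(s(a), pair(a, b)))   [R5 at 2.2]
3. k(b, pair(s(a), pair(a, b)))  →  a   [R6 at ε]

Reduce t₂ = k(s(k(k(pair(s(b), a), a), pair(s(k(s(c), a)), k(pair(k(a, a), b), a)))), a):
1. k(s(k(k(pair(s(b), a), a), pair(s(k(s(c), a)), k(pair(k(a, a), b), a)))), a)  →  s(k(k(pair(s(b), a), a), pair(s(k(s(c), a)), k(pair(k(a, a), b), a))))   [R5 at ε]
2. s(k(k(pair(s(b), a), a), pair(s(k(s(c), a)), k(pair(k(a, a), b), a))))  →  s(k(pair(s(b), a), pair(s(k(s(c), a)), k(pair(k(a, a), b), a))))   [R5 at 1.1]
3. s(k(pair(s(b), a), pair(s(k(s(c), a)), k(pair(k(a, a), b), a))))  →  s(k(pair(s(b), a), pair(s(s(c)), k(pair(k(a, a), b), a))))   [R5 at 1.2.1.1]
4. s(k(pair(s(b), a), pair(s(s(c)), k(pair(k(a, a), b), a))))  →  s(k(pair(s(b), a), pair(s(s(c)), pair(k(a, a), b))))   [R5 at 1.2.2]
5. s(k(pair(s(b), a), pair(s(s(c)), pair(k(a, a), b))))  →  s(k(pair(s(b), a), pair(s(s(c)), pair(a, b))))   [R5 at 1.2.2.1]
6. s(k(pair(s(b), a), pair(s(s(c)), pair(a, b))))  →  s(s(c))   [R6 at 1]

no — NF(t₁) = a, NF(t₂) = s(s(c))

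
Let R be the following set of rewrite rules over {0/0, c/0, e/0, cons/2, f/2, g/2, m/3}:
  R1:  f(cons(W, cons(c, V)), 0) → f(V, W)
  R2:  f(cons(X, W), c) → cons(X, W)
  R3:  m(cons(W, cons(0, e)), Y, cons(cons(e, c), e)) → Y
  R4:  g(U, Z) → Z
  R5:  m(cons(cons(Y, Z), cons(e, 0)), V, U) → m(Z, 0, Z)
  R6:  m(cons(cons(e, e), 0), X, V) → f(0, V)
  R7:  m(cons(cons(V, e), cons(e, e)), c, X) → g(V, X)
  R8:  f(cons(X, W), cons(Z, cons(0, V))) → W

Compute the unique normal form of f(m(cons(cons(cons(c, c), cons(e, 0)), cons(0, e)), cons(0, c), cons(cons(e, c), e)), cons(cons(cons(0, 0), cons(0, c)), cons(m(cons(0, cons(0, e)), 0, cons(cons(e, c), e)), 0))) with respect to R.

1. f(m(cons(cons(cons(c, c), cons(e, 0)), cons(0, e)), cons(0, c), cons(cons(e, c), e)), cons(cons(cons(0, 0), cons(0, c)), cons(m(cons(0, cons(0, e)), 0, cons(cons(e, c), e)), 0)))  →  f(cons(0, c), cons(cons(cons(0, 0), cons(0, c)), cons(m(cons(0, cons(0, e)), 0, cons(cons(e, c), e)), 0)))   [R3 at 1]
2. f(cons(0, c), cons(cons(cons(0, 0), cons(0, c)), cons(m(cons(0, cons(0, e)), 0, cons(cons(e, c), e)), 0)))  →  f(cons(0, c), cons(cons(cons(0, 0), cons(0, c)), cons(0, 0)))   [R3 at 2.2.1]
3. f(cons(0, c), cons(cons(cons(0, 0), cons(0, c)), cons(0, 0)))  →  c   [R8 at ε]

c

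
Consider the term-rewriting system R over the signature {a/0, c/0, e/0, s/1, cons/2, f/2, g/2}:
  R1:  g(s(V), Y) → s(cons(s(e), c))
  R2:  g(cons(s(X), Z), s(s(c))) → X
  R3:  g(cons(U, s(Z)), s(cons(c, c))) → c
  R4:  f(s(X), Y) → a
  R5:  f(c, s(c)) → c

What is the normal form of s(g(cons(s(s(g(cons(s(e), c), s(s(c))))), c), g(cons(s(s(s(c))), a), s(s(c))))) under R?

s(s(e))

1. s(g(cons(s(s(g(cons(s(e), c), s(s(c))))), c), g(cons(s(s(s(c))), a), s(s(c)))))  →  s(g(cons(s(s(e)), c), g(cons(s(s(s(c))), a), s(s(c)))))   [R2 at 1.1.1.1.1]
2. s(g(cons(s(s(e)), c), g(cons(s(s(s(c))), a), s(s(c)))))  →  s(g(cons(s(s(e)), c), s(s(c))))   [R2 at 1.2]
3. s(g(cons(s(s(e)), c), s(s(c))))  →  s(s(e))   [R2 at 1]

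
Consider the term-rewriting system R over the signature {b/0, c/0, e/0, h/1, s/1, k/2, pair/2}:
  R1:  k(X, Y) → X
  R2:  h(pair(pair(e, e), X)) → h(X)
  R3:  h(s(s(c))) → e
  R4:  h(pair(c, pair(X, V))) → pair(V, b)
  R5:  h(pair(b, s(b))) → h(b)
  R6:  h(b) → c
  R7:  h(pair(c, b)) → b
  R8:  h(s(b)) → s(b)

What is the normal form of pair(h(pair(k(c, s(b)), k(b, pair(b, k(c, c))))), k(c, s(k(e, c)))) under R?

1. pair(h(pair(k(c, s(b)), k(b, pair(b, k(c, c))))), k(c, s(k(e, c))))  →  pair(h(pair(c, k(b, pair(b, k(c, c))))), k(c, s(k(e, c))))   [R1 at 1.1.1]
2. pair(h(pair(c, k(b, pair(b, k(c, c))))), k(c, s(k(e, c))))  →  pair(h(pair(c, b)), k(c, s(k(e, c))))   [R1 at 1.1.2]
3. pair(h(pair(c, b)), k(c, s(k(e, c))))  →  pair(b, k(c, s(k(e, c))))   [R7 at 1]
4. pair(b, k(c, s(k(e, c))))  →  pair(b, c)   [R1 at 2]

pair(b, c)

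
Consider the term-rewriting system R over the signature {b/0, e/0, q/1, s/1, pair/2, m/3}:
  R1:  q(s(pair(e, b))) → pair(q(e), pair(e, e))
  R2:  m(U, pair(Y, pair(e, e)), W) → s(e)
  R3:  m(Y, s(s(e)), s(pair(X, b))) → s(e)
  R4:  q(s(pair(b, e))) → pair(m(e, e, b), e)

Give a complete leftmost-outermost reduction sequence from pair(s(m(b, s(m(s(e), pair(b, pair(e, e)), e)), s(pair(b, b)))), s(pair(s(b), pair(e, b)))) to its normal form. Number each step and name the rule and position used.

1. pair(s(m(b, s(m(s(e), pair(b, pair(e, e)), e)), s(pair(b, b)))), s(pair(s(b), pair(e, b))))  →  pair(s(m(b, s(s(e)), s(pair(b, b)))), s(pair(s(b), pair(e, b))))   [R2 at 1.1.2.1]
2. pair(s(m(b, s(s(e)), s(pair(b, b)))), s(pair(s(b), pair(e, b))))  →  pair(s(s(e)), s(pair(s(b), pair(e, b))))   [R3 at 1.1]

pair(s(s(e)), s(pair(s(b), pair(e, b))))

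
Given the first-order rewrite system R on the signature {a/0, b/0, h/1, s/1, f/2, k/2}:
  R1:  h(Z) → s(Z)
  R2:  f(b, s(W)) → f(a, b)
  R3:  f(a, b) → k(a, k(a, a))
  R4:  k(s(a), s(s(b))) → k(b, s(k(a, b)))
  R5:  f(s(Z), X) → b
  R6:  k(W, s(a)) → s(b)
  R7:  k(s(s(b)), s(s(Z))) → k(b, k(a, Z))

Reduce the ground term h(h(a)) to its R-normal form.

s(s(a))

1. h(h(a))  →  s(h(a))   [R1 at ε]
2. s(h(a))  →  s(s(a))   [R1 at 1]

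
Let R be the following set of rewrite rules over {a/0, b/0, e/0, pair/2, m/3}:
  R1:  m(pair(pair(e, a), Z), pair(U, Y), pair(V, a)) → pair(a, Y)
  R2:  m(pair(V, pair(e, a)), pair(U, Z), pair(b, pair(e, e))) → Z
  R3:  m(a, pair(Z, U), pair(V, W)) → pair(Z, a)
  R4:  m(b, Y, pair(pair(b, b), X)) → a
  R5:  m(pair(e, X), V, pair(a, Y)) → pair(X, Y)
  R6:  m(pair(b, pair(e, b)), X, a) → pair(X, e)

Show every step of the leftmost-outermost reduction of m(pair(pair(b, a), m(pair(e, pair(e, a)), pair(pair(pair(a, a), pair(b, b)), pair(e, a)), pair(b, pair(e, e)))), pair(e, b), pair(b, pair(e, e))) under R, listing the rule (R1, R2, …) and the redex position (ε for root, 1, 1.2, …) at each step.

1. m(pair(pair(b, a), m(pair(e, pair(e, a)), pair(pair(pair(a, a), pair(b, b)), pair(e, a)), pair(b, pair(e, e)))), pair(e, b), pair(b, pair(e, e)))  →  m(pair(pair(b, a), pair(e, a)), pair(e, b), pair(b, pair(e, e)))   [R2 at 1.2]
2. m(pair(pair(b, a), pair(e, a)), pair(e, b), pair(b, pair(e, e)))  →  b   [R2 at ε]

b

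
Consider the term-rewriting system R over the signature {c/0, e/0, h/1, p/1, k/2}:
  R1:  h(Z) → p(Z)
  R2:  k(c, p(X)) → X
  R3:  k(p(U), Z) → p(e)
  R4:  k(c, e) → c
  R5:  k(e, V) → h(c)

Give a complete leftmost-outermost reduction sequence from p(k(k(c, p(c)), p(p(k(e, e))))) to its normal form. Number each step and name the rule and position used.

1. p(k(k(c, p(c)), p(p(k(e, e)))))  →  p(k(c, p(p(k(e, e)))))   [R2 at 1.1]
2. p(k(c, p(p(k(e, e)))))  →  p(p(k(e, e)))   [R2 at 1]
3. p(p(k(e, e)))  →  p(p(h(c)))   [R5 at 1.1]
4. p(p(h(c)))  →  p(p(p(c)))   [R1 at 1.1]

p(p(p(c)))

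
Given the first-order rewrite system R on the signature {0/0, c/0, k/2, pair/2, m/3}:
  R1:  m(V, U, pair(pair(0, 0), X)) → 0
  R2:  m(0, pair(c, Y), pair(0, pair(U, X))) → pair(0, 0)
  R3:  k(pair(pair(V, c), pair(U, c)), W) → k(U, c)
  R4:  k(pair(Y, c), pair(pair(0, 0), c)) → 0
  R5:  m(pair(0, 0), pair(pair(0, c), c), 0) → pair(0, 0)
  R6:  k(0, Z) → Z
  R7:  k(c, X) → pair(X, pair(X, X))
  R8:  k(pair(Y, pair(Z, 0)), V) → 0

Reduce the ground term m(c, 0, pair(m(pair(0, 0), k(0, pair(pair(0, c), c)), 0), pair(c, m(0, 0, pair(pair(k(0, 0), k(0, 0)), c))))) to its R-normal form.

0

1. m(c, 0, pair(m(pair(0, 0), k(0, pair(pair(0, c), c)), 0), pair(c, m(0, 0, pair(pair(k(0, 0), k(0, 0)), c)))))  →  m(c, 0, pair(m(pair(0, 0), pair(pair(0, c), c), 0), pair(c, m(0, 0, pair(pair(k(0, 0), k(0, 0)), c)))))   [R6 at 3.1.2]
2. m(c, 0, pair(m(pair(0, 0), pair(pair(0, c), c), 0), pair(c, m(0, 0, pair(pair(k(0, 0), k(0, 0)), c)))))  →  m(c, 0, pair(pair(0, 0), pair(c, m(0, 0, pair(pair(k(0, 0), k(0, 0)), c)))))   [R5 at 3.1]
3. m(c, 0, pair(pair(0, 0), pair(c, m(0, 0, pair(pair(k(0, 0), k(0, 0)), c)))))  →  0   [R1 at ε]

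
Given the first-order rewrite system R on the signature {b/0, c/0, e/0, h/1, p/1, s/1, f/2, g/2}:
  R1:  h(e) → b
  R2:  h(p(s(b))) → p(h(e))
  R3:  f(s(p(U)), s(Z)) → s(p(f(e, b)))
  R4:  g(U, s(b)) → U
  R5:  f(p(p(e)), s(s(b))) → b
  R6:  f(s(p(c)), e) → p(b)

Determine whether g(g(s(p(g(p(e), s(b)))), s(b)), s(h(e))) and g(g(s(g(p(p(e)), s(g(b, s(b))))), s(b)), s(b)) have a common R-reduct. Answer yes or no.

Reduce t₁ = g(g(s(p(g(p(e), s(b)))), s(b)), s(h(e))):
1. g(g(s(p(g(p(e), s(b)))), s(b)), s(h(e)))  →  g(s(p(g(p(e), s(b)))), s(h(e)))   [R4 at 1]
2. g(s(p(g(p(e), s(b)))), s(h(e)))  →  g(s(p(p(e))), s(h(e)))   [R4 at 1.1.1]
3. g(s(p(p(e))), s(h(e)))  →  g(s(p(p(e))), s(b))   [R1 at 2.1]
4. g(s(p(p(e))), s(b))  →  s(p(p(e)))   [R4 at ε]

Reduce t₂ = g(g(s(g(p(p(e)), s(g(b, s(b))))), s(b)), s(b)):
1. g(g(s(g(p(p(e)), s(g(b, s(b))))), s(b)), s(b))  →  g(s(g(p(p(e)), s(g(b, s(b))))), s(b))   [R4 at ε]
2. g(s(g(p(p(e)), s(g(b, s(b))))), s(b))  →  s(g(p(p(e)), s(g(b, s(b)))))   [R4 at ε]
3. s(g(p(p(e)), s(g(b, s(b)))))  →  s(g(p(p(e)), s(b)))   [R4 at 1.2.1]
4. s(g(p(p(e)), s(b)))  →  s(p(p(e)))   [R4 at 1]

yes — NF(t₁) = s(p(p(e))), NF(t₂) = s(p(p(e)))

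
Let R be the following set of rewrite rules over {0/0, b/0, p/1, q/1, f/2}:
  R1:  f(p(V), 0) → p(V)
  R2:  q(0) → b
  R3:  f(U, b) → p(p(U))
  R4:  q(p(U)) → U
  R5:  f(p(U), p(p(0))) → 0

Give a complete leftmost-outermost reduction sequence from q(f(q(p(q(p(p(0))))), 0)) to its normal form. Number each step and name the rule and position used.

0

1. q(f(q(p(q(p(p(0))))), 0))  →  q(f(q(p(p(0))), 0))   [R4 at 1.1]
2. q(f(q(p(p(0))), 0))  →  q(f(p(0), 0))   [R4 at 1.1]
3. q(f(p(0), 0))  →  q(p(0))   [R1 at 1]
4. q(p(0))  →  0   [R4 at ε]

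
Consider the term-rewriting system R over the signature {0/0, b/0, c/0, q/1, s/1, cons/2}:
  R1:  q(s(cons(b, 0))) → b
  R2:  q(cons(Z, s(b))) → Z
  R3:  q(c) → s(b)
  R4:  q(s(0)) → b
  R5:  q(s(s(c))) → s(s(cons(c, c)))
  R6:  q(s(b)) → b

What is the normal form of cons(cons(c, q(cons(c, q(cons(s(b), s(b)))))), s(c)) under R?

cons(cons(c, c), s(c))

1. cons(cons(c, q(cons(c, q(cons(s(b), s(b)))))), s(c))  →  cons(cons(c, q(cons(c, s(b)))), s(c))   [R2 at 1.2.1.2]
2. cons(cons(c, q(cons(c, s(b)))), s(c))  →  cons(cons(c, c), s(c))   [R2 at 1.2]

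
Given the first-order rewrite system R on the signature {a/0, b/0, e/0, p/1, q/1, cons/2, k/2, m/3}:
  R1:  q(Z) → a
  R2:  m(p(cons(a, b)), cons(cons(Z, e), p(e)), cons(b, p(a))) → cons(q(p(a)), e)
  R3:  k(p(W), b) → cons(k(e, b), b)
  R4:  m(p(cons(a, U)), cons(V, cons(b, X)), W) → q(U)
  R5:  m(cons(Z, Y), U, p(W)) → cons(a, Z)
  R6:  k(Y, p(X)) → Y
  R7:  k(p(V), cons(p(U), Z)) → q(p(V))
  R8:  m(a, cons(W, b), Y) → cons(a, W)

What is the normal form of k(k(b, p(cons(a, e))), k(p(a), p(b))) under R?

1. k(k(b, p(cons(a, e))), k(p(a), p(b)))  →  k(b, k(p(a), p(b)))   [R6 at 1]
2. k(b, k(p(a), p(b)))  →  k(b, p(a))   [R6 at 2]
3. k(b, p(a))  →  b   [R6 at ε]

b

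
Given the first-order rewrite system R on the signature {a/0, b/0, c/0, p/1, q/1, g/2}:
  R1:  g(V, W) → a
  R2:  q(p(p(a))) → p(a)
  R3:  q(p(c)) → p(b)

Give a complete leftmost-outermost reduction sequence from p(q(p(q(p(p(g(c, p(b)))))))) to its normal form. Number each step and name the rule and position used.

1. p(q(p(q(p(p(g(c, p(b))))))))  →  p(q(p(q(p(p(a))))))   [R1 at 1.1.1.1.1.1]
2. p(q(p(q(p(p(a))))))  →  p(q(p(p(a))))   [R2 at 1.1.1]
3. p(q(p(p(a))))  →  p(p(a))   [R2 at 1]

p(p(a))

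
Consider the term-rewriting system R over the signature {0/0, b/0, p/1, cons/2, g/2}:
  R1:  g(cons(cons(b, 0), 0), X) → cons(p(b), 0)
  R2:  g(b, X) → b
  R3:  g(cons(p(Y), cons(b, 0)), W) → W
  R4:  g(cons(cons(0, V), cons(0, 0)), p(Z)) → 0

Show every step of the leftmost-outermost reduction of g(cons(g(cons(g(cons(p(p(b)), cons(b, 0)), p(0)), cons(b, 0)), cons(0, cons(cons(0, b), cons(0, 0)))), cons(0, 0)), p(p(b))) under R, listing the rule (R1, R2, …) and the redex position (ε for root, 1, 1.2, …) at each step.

1. g(cons(g(cons(g(cons(p(p(b)), cons(b, 0)), p(0)), cons(b, 0)), cons(0, cons(cons(0, b), cons(0, 0)))), cons(0, 0)), p(p(b)))  →  g(cons(g(cons(p(0), cons(b, 0)), cons(0, cons(cons(0, b), cons(0, 0)))), cons(0, 0)), p(p(b)))   [R3 at 1.1.1.1]
2. g(cons(g(cons(p(0), cons(b, 0)), cons(0, cons(cons(0, b), cons(0, 0)))), cons(0, 0)), p(p(b)))  →  g(cons(cons(0, cons(cons(0, b), cons(0, 0))), cons(0, 0)), p(p(b)))   [R3 at 1.1]
3. g(cons(cons(0, cons(cons(0, b), cons(0, 0))), cons(0, 0)), p(p(b)))  →  0   [R4 at ε]

0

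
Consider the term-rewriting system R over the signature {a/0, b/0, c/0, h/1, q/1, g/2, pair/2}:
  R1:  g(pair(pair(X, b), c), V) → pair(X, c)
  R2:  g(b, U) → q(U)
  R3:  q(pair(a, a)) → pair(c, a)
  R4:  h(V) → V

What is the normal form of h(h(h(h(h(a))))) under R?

a

1. h(h(h(h(h(a)))))  →  h(h(h(h(a))))   [R4 at ε]
2. h(h(h(h(a))))  →  h(h(h(a)))   [R4 at ε]
3. h(h(h(a)))  →  h(h(a))   [R4 at ε]
4. h(h(a))  →  h(a)   [R4 at ε]
5. h(a)  →  a   [R4 at ε]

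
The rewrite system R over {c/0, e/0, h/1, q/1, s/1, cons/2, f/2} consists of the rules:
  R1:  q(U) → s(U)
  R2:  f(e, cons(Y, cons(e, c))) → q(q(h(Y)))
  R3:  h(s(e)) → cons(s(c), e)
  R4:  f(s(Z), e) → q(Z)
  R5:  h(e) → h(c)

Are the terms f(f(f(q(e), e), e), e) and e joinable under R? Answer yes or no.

no — NF(t₁) = s(e), NF(t₂) = e

Reduce t₁ = f(f(f(q(e), e), e), e):
1. f(f(f(q(e), e), e), e)  →  f(f(f(s(e), e), e), e)   [R1 at 1.1.1]
2. f(f(f(s(e), e), e), e)  →  f(f(q(e), e), e)   [R4 at 1.1]
3. f(f(q(e), e), e)  →  f(f(s(e), e), e)   [R1 at 1.1]
4. f(f(s(e), e), e)  →  f(q(e), e)   [R4 at 1]
5. f(q(e), e)  →  f(s(e), e)   [R1 at 1]
6. f(s(e), e)  →  q(e)   [R4 at ε]
7. q(e)  →  s(e)   [R1 at ε]

Reduce t₂ = e:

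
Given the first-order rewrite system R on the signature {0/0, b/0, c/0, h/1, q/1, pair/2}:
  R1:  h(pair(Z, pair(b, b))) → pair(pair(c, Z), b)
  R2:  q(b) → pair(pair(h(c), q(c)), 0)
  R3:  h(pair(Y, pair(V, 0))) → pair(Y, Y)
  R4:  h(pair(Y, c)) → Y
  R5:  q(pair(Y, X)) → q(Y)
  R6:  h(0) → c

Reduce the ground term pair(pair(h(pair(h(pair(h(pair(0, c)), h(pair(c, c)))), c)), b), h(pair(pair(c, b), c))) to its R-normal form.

pair(pair(0, b), pair(c, b))

1. pair(pair(h(pair(h(pair(h(pair(0, c)), h(pair(c, c)))), c)), b), h(pair(pair(c, b), c)))  →  pair(pair(h(pair(h(pair(0, c)), h(pair(c, c)))), b), h(pair(pair(c, b), c)))   [R4 at 1.1]
2. pair(pair(h(pair(h(pair(0, c)), h(pair(c, c)))), b), h(pair(pair(c, b), c)))  →  pair(pair(h(pair(0, h(pair(c, c)))), b), h(pair(pair(c, b), c)))   [R4 at 1.1.1.1]
3. pair(pair(h(pair(0, h(pair(c, c)))), b), h(pair(pair(c, b), c)))  →  pair(pair(h(pair(0, c)), b), h(pair(pair(c, b), c)))   [R4 at 1.1.1.2]
4. pair(pair(h(pair(0, c)), b), h(pair(pair(c, b), c)))  →  pair(pair(0, b), h(pair(pair(c, b), c)))   [R4 at 1.1]
5. pair(pair(0, b), h(pair(pair(c, b), c)))  →  pair(pair(0, b), pair(c, b))   [R4 at 2]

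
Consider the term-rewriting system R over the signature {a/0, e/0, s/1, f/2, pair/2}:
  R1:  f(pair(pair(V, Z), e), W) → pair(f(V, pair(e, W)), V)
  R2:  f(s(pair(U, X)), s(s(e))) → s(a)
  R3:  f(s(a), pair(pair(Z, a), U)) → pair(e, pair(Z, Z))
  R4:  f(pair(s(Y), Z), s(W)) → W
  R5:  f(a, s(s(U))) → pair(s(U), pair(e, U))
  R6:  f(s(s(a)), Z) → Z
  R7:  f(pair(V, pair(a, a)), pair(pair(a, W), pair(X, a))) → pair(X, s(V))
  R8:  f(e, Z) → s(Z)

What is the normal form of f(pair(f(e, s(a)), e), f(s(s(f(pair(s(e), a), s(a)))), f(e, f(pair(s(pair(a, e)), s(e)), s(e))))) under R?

e

1. f(pair(f(e, s(a)), e), f(s(s(f(pair(s(e), a), s(a)))), f(e, f(pair(s(pair(a, e)), s(e)), s(e)))))  →  f(pair(s(s(a)), e), f(s(s(f(pair(s(e), a), s(a)))), f(e, f(pair(s(pair(a, e)), s(e)), s(e)))))   [R8 at 1.1]
2. f(pair(s(s(a)), e), f(s(s(f(pair(s(e), a), s(a)))), f(e, f(pair(s(pair(a, e)), s(e)), s(e)))))  →  f(pair(s(s(a)), e), f(s(s(a)), f(e, f(pair(s(pair(a, e)), s(e)), s(e)))))   [R4 at 2.1.1.1]
3. f(pair(s(s(a)), e), f(s(s(a)), f(e, f(pair(s(pair(a, e)), s(e)), s(e)))))  →  f(pair(s(s(a)), e), f(e, f(pair(s(pair(a, e)), s(e)), s(e))))   [R6 at 2]
4. f(pair(s(s(a)), e), f(e, f(pair(s(pair(a, e)), s(e)), s(e))))  →  f(pair(s(s(a)), e), s(f(pair(s(pair(a, e)), s(e)), s(e))))   [R8 at 2]
5. f(pair(s(s(a)), e), s(f(pair(s(pair(a, e)), s(e)), s(e))))  →  f(pair(s(pair(a, e)), s(e)), s(e))   [R4 at ε]
6. f(pair(s(pair(a, e)), s(e)), s(e))  →  e   [R4 at ε]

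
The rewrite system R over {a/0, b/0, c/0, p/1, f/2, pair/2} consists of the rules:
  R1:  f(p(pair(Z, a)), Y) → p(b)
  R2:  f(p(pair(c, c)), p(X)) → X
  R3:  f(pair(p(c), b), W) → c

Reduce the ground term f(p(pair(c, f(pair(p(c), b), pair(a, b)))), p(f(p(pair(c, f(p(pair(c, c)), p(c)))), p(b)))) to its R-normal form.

b

1. f(p(pair(c, f(pair(p(c), b), pair(a, b)))), p(f(p(pair(c, f(p(pair(c, c)), p(c)))), p(b))))  →  f(p(pair(c, c)), p(f(p(pair(c, f(p(pair(c, c)), p(c)))), p(b))))   [R3 at 1.1.2]
2. f(p(pair(c, c)), p(f(p(pair(c, f(p(pair(c, c)), p(c)))), p(b))))  →  f(p(pair(c, f(p(pair(c, c)), p(c)))), p(b))   [R2 at ε]
3. f(p(pair(c, f(p(pair(c, c)), p(c)))), p(b))  →  f(p(pair(c, c)), p(b))   [R2 at 1.1.2]
4. f(p(pair(c, c)), p(b))  →  b   [R2 at ε]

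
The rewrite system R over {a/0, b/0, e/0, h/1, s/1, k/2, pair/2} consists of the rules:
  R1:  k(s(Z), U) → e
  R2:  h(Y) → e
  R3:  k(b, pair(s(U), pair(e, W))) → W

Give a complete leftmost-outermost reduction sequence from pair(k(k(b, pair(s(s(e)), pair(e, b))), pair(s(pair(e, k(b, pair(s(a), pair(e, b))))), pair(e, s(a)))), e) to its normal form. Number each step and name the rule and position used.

1. pair(k(k(b, pair(s(s(e)), pair(e, b))), pair(s(pair(e, k(b, pair(s(a), pair(e, b))))), pair(e, s(a)))), e)  →  pair(k(b, pair(s(pair(e, k(b, pair(s(a), pair(e, b))))), pair(e, s(a)))), e)   [R3 at 1.1]
2. pair(k(b, pair(s(pair(e, k(b, pair(s(a), pair(e, b))))), pair(e, s(a)))), e)  →  pair(s(a), e)   [R3 at 1]

pair(s(a), e)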